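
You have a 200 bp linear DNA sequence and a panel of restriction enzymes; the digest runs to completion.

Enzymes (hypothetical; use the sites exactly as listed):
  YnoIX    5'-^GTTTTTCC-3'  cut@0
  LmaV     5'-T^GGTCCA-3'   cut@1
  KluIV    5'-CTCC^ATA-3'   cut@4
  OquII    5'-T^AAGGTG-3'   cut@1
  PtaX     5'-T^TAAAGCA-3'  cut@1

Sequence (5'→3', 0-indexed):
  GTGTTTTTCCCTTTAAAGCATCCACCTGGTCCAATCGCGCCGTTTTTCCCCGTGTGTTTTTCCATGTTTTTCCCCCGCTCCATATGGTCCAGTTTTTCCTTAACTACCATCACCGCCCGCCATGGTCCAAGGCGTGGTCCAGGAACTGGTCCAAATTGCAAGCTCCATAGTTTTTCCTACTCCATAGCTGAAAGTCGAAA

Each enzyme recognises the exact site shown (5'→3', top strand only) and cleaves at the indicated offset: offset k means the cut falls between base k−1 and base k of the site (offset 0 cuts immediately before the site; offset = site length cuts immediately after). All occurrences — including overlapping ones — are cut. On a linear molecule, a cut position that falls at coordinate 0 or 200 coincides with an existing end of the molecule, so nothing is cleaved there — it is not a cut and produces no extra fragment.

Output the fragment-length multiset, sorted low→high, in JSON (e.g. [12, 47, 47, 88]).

[2,3,4,6,10,11,12,12,14,14,14,14,16,17,19,32]

Scan for sites:
  YnoIX (GTTTTTCC, off=0): starts [2, 41, 55, 65, 91, 169] → cuts [2, 41, 55, 65, 91, 169]
  LmaV (TGGTCCA, off=1): starts [26, 84, 122, 134, 146] → cuts [27, 85, 123, 135, 147]
  KluIV (CTCCATA, off=4): starts [77, 162, 179] → cuts [81, 166, 183]
  OquII (TAAGGTG, off=1): no sites
  PtaX (TTAAAGCA, off=1): starts [12] → cuts [13]

Pooled cuts: [2, 13, 27, 41, 55, 65, 81, 85, 91, 123, 135, 147, 166, 169, 183]

Fragments:
  [0,2): 2 bp
  [2,13): 11 bp
  [13,27): 14 bp
  [27,41): 14 bp
  [41,55): 14 bp
  [55,65): 10 bp
  [65,81): 16 bp
  [81,85): 4 bp
  [85,91): 6 bp
  [91,123): 32 bp
  [123,135): 12 bp
  [135,147): 12 bp
  [147,166): 19 bp
  [166,169): 3 bp
  [169,183): 14 bp
  [183,200): 17 bp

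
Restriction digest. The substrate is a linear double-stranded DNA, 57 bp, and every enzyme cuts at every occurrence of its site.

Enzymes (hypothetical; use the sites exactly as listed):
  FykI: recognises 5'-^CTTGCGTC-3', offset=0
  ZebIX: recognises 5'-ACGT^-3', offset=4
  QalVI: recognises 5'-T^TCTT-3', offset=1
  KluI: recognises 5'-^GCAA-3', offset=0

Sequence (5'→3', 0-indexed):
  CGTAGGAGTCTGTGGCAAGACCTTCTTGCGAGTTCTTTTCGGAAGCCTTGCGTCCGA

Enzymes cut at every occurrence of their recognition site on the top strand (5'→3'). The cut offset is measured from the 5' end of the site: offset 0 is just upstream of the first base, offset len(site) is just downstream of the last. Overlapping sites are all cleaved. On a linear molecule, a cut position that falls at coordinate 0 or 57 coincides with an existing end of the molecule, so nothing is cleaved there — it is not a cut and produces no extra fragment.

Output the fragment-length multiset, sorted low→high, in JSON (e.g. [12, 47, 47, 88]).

[9,10,11,13,14]

Scan for sites:
  FykI CTTGCGTC/0: at [46] ⇒ [46]
  ZebIX (ACGT, off=4): no sites
  QalVI TTCTT/1: at [22, 32] ⇒ [23, 33]
  KluI GCAA/0: at [14] ⇒ [14]

Pooled cuts: [14, 23, 33, 46]

Fragment lengths:
  [0,14): 14 bp
  [14,23): 9 bp
  [23,33): 10 bp
  [33,46): 13 bp
  [46,57): 11 bp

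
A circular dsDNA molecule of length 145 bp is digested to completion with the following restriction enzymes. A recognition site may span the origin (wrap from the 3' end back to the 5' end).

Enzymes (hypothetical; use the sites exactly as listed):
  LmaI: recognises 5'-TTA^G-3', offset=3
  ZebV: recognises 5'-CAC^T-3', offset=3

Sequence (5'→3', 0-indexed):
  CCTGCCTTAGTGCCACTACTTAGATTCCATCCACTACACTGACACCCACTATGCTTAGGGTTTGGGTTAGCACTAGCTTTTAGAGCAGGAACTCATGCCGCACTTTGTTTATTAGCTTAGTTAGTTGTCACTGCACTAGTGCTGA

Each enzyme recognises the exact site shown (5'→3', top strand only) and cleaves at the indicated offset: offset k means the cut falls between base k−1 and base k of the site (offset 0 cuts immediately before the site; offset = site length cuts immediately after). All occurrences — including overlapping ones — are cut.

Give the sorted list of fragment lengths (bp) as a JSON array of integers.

Scan for sites:
  LmaI (TTAG, off=3): starts [6, 19, 54, 66, 79, 111, 116, 120] → cuts [9, 22, 57, 69, 82, 114, 119, 123]
  ZebV (CACT, off=3): starts [13, 31, 36, 46, 70, 100, 128, 133] → cuts [16, 34, 39, 49, 73, 103, 131, 136]

All cut coordinates (distinct, sorted): [9, 16, 22, 34, 39, 49, 57, 69, 73, 82, 103, 114, 119, 123, 131, 136]

Fragments:
  9→16: 7 bp
  16→22: 6 bp
  22→34: 12 bp
  34→39: 5 bp
  39→49: 10 bp
  49→57: 8 bp
  57→69: 12 bp
  69→73: 4 bp
  73→82: 9 bp
  82→103: 21 bp
  103→114: 11 bp
  114→119: 5 bp
  119→123: 4 bp
  123→131: 8 bp
  131→136: 5 bp
  136→9 (wrap): 145-136+9 = 18 bp

[4,4,5,5,5,6,7,8,8,9,10,11,12,12,18,21]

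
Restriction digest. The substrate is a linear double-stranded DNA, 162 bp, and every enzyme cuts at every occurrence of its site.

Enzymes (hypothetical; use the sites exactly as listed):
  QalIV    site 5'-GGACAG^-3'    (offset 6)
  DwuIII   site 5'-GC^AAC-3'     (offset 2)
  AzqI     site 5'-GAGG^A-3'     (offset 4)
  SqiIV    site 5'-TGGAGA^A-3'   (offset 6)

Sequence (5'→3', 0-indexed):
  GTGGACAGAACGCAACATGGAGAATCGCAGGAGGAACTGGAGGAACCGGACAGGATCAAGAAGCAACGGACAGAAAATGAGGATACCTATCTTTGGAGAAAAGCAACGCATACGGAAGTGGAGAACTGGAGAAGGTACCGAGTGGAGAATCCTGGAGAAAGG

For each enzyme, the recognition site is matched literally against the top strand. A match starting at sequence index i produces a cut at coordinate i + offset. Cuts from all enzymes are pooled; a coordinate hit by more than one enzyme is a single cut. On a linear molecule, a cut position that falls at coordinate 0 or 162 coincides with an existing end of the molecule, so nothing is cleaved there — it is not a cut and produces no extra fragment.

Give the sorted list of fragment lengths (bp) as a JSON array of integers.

[4,5,5,8,8,9,9,9,10,10,10,11,11,16,17,20]

Scan for sites:
  QalIV GGACAG/6: at [2, 47, 67] ⇒ [8, 53, 73]
  DwuIII GCAAC/2: at [11, 62, 102] ⇒ [13, 64, 104]
  AzqI GAGGA/4: at [30, 39, 78] ⇒ [34, 43, 82]
  SqiIV TGGAGAA/6: at [17, 93, 118, 126, 142, 152] ⇒ [23, 99, 124, 132, 148, 158]

All cut coordinates (distinct, sorted): [8, 13, 23, 34, 43, 53, 64, 73, 82, 99, 104, 124, 132, 148, 158]

Fragments:
  [0,8): 8 bp
  [8,13): 5 bp
  [13,23): 10 bp
  [23,34): 11 bp
  [34,43): 9 bp
  [43,53): 10 bp
  [53,64): 11 bp
  [64,73): 9 bp
  [73,82): 9 bp
  [82,99): 17 bp
  [99,104): 5 bp
  [104,124): 20 bp
  [124,132): 8 bp
  [132,148): 16 bp
  [148,158): 10 bp
  [158,162): 4 bp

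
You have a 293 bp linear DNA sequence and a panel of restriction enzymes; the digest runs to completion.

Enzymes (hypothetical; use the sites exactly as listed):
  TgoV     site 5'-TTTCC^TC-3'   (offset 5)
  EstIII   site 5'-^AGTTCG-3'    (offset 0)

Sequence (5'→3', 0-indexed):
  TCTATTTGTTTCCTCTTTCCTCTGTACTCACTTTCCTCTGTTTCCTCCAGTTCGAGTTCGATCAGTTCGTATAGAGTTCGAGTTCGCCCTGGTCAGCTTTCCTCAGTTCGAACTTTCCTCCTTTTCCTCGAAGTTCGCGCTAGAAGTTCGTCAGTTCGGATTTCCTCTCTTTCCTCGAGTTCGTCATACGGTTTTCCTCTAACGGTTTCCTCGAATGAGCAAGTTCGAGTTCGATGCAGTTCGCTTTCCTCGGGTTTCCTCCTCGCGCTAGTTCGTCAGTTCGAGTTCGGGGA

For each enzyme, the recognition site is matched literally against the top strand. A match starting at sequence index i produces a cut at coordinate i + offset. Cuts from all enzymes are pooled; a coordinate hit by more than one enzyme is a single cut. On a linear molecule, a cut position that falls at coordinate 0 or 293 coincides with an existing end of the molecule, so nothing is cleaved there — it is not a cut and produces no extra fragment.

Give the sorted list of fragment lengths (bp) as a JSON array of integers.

Scan for sites:
  TgoV TTTCCTC/5: at [8, 15, 31, 40, 97, 113, 122, 160, 169, 192, 205, 244, 254] ⇒ [13, 20, 36, 45, 102, 118, 127, 165, 174, 197, 210, 249, 259]
  EstIII AGTTCG/0: at [48, 54, 63, 74, 80, 104, 131, 144, 152, 177, 221, 227, 237, 269, 277, 283] ⇒ [48, 54, 63, 74, 80, 104, 131, 144, 152, 177, 221, 227, 237, 269, 277, 283]

Pooled cuts: [13, 20, 36, 45, 48, 54, 63, 74, 80, 102, 104, 118, 127, 131, 144, 152, 165, 174, 177, 197, 210, 221, 227, 237, 249, 259, 269, 277, 283]

Fragments:
  [0,13): 13 bp
  [13,20): 7 bp
  [20,36): 16 bp
  [36,45): 9 bp
  [45,48): 3 bp
  [48,54): 6 bp
  [54,63): 9 bp
  [63,74): 11 bp
  [74,80): 6 bp
  [80,102): 22 bp
  [102,104): 2 bp
  [104,118): 14 bp
  [118,127): 9 bp
  [127,131): 4 bp
  [131,144): 13 bp
  [144,152): 8 bp
  [152,165): 13 bp
  [165,174): 9 bp
  [174,177): 3 bp
  [177,197): 20 bp
  [197,210): 13 bp
  [210,221): 11 bp
  [221,227): 6 bp
  [227,237): 10 bp
  [237,249): 12 bp
  [249,259): 10 bp
  [259,269): 10 bp
  [269,277): 8 bp
  [277,283): 6 bp
  [283,293): 10 bp

[2,3,3,4,6,6,6,6,7,8,8,9,9,9,9,10,10,10,10,11,11,12,13,13,13,13,14,16,20,22]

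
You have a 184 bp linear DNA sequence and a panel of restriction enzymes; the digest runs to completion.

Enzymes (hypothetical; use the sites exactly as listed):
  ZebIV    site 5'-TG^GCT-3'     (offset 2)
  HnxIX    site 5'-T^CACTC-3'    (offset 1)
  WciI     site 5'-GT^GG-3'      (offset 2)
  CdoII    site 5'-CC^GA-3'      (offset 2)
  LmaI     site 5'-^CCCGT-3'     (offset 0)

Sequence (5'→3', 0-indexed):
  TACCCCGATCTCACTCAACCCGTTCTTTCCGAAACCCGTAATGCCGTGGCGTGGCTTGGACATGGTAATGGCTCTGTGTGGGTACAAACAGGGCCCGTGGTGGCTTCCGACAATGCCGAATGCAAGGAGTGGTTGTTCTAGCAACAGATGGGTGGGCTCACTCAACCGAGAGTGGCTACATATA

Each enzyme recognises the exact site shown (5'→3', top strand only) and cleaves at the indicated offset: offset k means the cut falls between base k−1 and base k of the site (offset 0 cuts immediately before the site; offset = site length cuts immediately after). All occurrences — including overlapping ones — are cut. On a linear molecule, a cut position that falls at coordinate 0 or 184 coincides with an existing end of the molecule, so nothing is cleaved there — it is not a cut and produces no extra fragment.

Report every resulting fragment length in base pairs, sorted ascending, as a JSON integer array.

[1,1,1,3,4,5,5,5,5,6,6,6,7,9,9,9,10,12,13,13,14,17,23]

Site scan:
  ZebIV TGGCT/2: at [51, 68, 100, 172] ⇒ [53, 70, 102, 174]
  HnxIX TCACTC/1: at [10, 157] ⇒ [11, 158]
  WciI GTGG/2: at [45, 50, 77, 96, 99, 128, 151, 171] ⇒ [47, 52, 79, 98, 101, 130, 153, 173]
  CdoII CCGA/2: at [4, 28, 106, 115, 165] ⇒ [6, 30, 108, 117, 167]
  LmaI CCCGT/0: at [18, 34, 93] ⇒ [18, 34, 93]

Pooled cuts: [6, 11, 18, 30, 34, 47, 52, 53, 70, 79, 93, 98, 101, 102, 108, 117, 130, 153, 158, 167, 173, 174]

Fragments:
  [0,6): 6 bp
  [6,11): 5 bp
  [11,18): 7 bp
  [18,30): 12 bp
  [30,34): 4 bp
  [34,47): 13 bp
  [47,52): 5 bp
  [52,53): 1 bp
  [53,70): 17 bp
  [70,79): 9 bp
  [79,93): 14 bp
  [93,98): 5 bp
  [98,101): 3 bp
  [101,102): 1 bp
  [102,108): 6 bp
  [108,117): 9 bp
  [117,130): 13 bp
  [130,153): 23 bp
  [153,158): 5 bp
  [158,167): 9 bp
  [167,173): 6 bp
  [173,174): 1 bp
  [174,184): 10 bp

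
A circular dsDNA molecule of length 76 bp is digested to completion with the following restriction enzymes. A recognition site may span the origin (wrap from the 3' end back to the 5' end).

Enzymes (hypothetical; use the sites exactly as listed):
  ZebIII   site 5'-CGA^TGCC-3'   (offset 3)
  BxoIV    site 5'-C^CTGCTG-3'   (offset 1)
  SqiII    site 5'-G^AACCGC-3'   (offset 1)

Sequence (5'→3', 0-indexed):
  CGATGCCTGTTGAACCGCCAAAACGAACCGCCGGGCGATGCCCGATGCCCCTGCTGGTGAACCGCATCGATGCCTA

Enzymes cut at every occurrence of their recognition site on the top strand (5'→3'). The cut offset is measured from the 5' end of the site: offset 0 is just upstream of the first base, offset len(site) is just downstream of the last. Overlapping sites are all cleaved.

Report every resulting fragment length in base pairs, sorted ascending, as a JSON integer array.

Per-enzyme occurrences:
  ZebIII CGATGCC/3: at [0, 35, 42, 67] ⇒ [3, 38, 45, 70]
  BxoIV CCTGCTG/1: at [49] ⇒ [50]
  SqiII GAACCGC/1: at [11, 24, 58] ⇒ [12, 25, 59]

Pooled cuts: [3, 12, 25, 38, 45, 50, 59, 70]

Fragments:
  3→12: 9 bp
  12→25: 13 bp
  25→38: 13 bp
  38→45: 7 bp
  45→50: 5 bp
  50→59: 9 bp
  59→70: 11 bp
  70→3 (wrap): 76-70+3 = 9 bp

[5,7,9,9,9,11,13,13]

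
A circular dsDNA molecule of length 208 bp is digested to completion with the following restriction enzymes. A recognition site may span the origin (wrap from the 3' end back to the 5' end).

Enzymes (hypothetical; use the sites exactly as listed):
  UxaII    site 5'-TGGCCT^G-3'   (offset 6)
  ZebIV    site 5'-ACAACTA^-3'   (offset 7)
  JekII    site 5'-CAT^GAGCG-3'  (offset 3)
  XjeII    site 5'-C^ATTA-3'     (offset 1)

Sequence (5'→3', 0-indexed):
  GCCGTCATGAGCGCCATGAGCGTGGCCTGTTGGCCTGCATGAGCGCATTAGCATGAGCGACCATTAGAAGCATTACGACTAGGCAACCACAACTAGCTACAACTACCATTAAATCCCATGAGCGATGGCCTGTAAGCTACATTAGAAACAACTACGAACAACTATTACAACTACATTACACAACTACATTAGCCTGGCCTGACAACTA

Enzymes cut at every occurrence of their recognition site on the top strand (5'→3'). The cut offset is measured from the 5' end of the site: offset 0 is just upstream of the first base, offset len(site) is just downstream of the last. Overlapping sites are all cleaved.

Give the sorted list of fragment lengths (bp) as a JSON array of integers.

Site scan:
  UxaII TGGCCTG/6: at [22, 30, 125, 194] ⇒ [28, 36, 131, 200]
  ZebIV ACAACTA/7: at [88, 98, 147, 157, 166, 179, 201] ⇒ [0, 95, 105, 154, 164, 173, 186]
  JekII CATGAGCG/3: at [5, 14, 37, 51, 116] ⇒ [8, 17, 40, 54, 119]
  XjeII CATTA/1: at [45, 61, 70, 106, 139, 173, 186] ⇒ [46, 62, 71, 107, 140, 174, 187]

Pooled cuts: [0, 8, 17, 28, 36, 40, 46, 54, 62, 71, 95, 105, 107, 119, 131, 140, 154, 164, 173, 174, 186, 187, 200]

Fragment lengths:
  0→8: 8 bp
  8→17: 9 bp
  17→28: 11 bp
  28→36: 8 bp
  36→40: 4 bp
  40→46: 6 bp
  46→54: 8 bp
  54→62: 8 bp
  62→71: 9 bp
  71→95: 24 bp
  95→105: 10 bp
  105→107: 2 bp
  107→119: 12 bp
  119→131: 12 bp
  131→140: 9 bp
  140→154: 14 bp
  154→164: 10 bp
  164→173: 9 bp
  173→174: 1 bp
  174→186: 12 bp
  186→187: 1 bp
  187→200: 13 bp
  200→0 (wrap): 208-200+0 = 8 bp

[1,1,2,4,6,8,8,8,8,8,9,9,9,9,10,10,11,12,12,12,13,14,24]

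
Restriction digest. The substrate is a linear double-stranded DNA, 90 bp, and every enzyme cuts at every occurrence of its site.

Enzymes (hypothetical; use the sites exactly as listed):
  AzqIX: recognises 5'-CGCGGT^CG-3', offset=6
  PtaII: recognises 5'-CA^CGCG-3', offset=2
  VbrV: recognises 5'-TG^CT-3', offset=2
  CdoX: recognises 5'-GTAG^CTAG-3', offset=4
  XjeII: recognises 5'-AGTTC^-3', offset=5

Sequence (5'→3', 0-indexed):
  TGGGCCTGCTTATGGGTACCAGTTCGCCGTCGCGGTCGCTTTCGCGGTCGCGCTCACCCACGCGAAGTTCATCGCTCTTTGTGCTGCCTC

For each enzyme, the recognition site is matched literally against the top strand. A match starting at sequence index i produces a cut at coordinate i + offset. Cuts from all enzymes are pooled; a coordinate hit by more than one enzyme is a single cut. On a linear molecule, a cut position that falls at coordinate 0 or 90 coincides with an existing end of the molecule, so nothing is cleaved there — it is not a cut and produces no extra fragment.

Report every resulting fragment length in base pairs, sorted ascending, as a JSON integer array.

Scan for sites:
  AzqIX (CGCGGTCG, off=6): starts [30, 42] → cuts [36, 48]
  PtaII (CACGCG, off=2): starts [58] → cuts [60]
  VbrV (TGCT, off=2): starts [6, 81] → cuts [8, 83]
  CdoX (GTAGCTAG, off=4): no sites
  XjeII (AGTTC, off=5): starts [20, 65] → cuts [25, 70]

All cut coordinates (distinct, sorted): [8, 25, 36, 48, 60, 70, 83]

Fragments:
  [0,8): 8 bp
  [8,25): 17 bp
  [25,36): 11 bp
  [36,48): 12 bp
  [48,60): 12 bp
  [60,70): 10 bp
  [70,83): 13 bp
  [83,90): 7 bp

[7,8,10,11,12,12,13,17]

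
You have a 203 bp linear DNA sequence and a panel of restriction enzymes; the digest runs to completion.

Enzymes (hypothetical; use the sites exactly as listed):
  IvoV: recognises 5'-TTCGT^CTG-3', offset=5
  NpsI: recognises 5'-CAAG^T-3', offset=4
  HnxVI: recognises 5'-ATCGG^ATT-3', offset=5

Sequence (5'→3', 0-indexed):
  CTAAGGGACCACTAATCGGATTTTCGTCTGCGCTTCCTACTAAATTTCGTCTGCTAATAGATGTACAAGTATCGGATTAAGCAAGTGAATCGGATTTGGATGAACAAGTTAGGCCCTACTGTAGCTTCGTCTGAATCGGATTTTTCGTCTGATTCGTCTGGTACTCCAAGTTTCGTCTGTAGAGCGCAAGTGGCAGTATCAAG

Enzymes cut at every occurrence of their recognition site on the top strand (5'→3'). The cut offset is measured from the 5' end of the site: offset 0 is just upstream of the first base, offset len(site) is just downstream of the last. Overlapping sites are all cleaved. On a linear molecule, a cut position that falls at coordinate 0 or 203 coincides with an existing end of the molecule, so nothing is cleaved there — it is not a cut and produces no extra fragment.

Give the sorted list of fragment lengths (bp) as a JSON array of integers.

[6,6,8,8,9,9,9,10,13,13,14,15,19,19,22,23]

Per-enzyme occurrences:
  IvoV TTCGTCTG/5: at [22, 45, 125, 143, 152, 171] ⇒ [27, 50, 130, 148, 157, 176]
  NpsI CAAGT/4: at [65, 81, 104, 166, 186] ⇒ [69, 85, 108, 170, 190]
  HnxVI ATCGGATT/5: at [14, 70, 88, 134] ⇒ [19, 75, 93, 139]

Pooled cuts: [19, 27, 50, 69, 75, 85, 93, 108, 130, 139, 148, 157, 170, 176, 190]

Fragments:
  [0,19): 19 bp
  [19,27): 8 bp
  [27,50): 23 bp
  [50,69): 19 bp
  [69,75): 6 bp
  [75,85): 10 bp
  [85,93): 8 bp
  [93,108): 15 bp
  [108,130): 22 bp
  [130,139): 9 bp
  [139,148): 9 bp
  [148,157): 9 bp
  [157,170): 13 bp
  [170,176): 6 bp
  [176,190): 14 bp
  [190,203): 13 bp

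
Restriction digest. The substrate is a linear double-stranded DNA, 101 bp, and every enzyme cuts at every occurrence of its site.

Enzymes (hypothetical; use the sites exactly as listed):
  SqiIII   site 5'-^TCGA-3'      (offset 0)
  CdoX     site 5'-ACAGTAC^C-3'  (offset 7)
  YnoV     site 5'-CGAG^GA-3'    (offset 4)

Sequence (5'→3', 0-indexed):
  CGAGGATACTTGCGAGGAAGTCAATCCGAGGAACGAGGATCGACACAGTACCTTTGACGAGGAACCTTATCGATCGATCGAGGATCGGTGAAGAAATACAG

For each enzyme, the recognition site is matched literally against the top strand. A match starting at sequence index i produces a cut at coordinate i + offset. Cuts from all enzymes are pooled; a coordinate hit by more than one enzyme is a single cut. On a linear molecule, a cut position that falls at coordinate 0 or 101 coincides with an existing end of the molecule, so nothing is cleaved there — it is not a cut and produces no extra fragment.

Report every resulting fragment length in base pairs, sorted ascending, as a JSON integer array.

[2,4,4,4,5,7,8,10,12,12,14,19]

Per-enzyme occurrences:
  SqiIII (TCGA, off=0): starts [39, 69, 73, 77] → cuts [39, 69, 73, 77]
  CdoX (ACAGTACC, off=7): starts [44] → cuts [51]
  YnoV (CGAGGA, off=4): starts [0, 12, 26, 33, 57, 78] → cuts [4, 16, 30, 37, 61, 82]

Pooled cuts: [4, 16, 30, 37, 39, 51, 61, 69, 73, 77, 82]

Fragments:
  [0,4): 4 bp
  [4,16): 12 bp
  [16,30): 14 bp
  [30,37): 7 bp
  [37,39): 2 bp
  [39,51): 12 bp
  [51,61): 10 bp
  [61,69): 8 bp
  [69,73): 4 bp
  [73,77): 4 bp
  [77,82): 5 bp
  [82,101): 19 bp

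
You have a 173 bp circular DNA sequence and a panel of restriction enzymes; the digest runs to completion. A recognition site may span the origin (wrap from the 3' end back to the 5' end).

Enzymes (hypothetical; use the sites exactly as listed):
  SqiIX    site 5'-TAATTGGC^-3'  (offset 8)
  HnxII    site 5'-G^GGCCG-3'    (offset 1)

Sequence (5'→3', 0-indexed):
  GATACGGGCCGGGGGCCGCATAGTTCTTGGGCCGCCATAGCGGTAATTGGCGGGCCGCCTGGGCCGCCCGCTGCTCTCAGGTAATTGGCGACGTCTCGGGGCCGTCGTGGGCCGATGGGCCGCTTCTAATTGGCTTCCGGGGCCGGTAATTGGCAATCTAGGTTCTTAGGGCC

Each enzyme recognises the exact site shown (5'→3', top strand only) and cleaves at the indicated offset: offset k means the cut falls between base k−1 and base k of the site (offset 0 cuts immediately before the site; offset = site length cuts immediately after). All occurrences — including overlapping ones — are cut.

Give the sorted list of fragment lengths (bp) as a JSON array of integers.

[1,6,7,8,9,10,10,10,14,15,16,17,22,28]

Site scan:
  SqiIX (TAATTGGC, off=8): starts [43, 81, 126, 146] → cuts [51, 89, 134, 154]
  HnxII (GGGCCG, off=1): starts [5, 12, 28, 51, 60, 98, 108, 116, 139, 168] → cuts [6, 13, 29, 52, 61, 99, 109, 117, 140, 169]

Pooled cuts: [6, 13, 29, 51, 52, 61, 89, 99, 109, 117, 134, 140, 154, 169]

Fragments:
  6→13: 7 bp
  13→29: 16 bp
  29→51: 22 bp
  51→52: 1 bp
  52→61: 9 bp
  61→89: 28 bp
  89→99: 10 bp
  99→109: 10 bp
  109→117: 8 bp
  117→134: 17 bp
  134→140: 6 bp
  140→154: 14 bp
  154→169: 15 bp
  169→6 (wrap): 173-169+6 = 10 bp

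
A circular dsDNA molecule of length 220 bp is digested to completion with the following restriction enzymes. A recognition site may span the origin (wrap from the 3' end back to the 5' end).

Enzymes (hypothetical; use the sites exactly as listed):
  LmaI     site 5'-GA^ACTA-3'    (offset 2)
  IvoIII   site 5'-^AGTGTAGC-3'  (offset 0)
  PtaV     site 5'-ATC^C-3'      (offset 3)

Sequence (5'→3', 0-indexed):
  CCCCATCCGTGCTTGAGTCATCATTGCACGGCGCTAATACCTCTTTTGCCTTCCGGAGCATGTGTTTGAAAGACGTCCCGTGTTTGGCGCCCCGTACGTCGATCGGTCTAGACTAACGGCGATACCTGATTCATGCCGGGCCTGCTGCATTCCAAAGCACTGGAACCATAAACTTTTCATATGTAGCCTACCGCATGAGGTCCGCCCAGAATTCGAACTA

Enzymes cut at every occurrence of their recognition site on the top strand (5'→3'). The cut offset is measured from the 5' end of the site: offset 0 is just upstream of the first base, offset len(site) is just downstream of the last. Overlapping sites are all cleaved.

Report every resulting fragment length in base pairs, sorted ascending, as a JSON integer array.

[11,209]

Site scan:
  LmaI (GAACTA, off=2): starts [214] → cuts [216]
  IvoIII (AGTGTAGC, off=0): no sites
  PtaV (ATCC, off=3): starts [4] → cuts [7]

All cut coordinates (distinct, sorted): [7, 216]

Fragment lengths:
  7→216: 209 bp
  216→7 (wrap): 220-216+7 = 11 bp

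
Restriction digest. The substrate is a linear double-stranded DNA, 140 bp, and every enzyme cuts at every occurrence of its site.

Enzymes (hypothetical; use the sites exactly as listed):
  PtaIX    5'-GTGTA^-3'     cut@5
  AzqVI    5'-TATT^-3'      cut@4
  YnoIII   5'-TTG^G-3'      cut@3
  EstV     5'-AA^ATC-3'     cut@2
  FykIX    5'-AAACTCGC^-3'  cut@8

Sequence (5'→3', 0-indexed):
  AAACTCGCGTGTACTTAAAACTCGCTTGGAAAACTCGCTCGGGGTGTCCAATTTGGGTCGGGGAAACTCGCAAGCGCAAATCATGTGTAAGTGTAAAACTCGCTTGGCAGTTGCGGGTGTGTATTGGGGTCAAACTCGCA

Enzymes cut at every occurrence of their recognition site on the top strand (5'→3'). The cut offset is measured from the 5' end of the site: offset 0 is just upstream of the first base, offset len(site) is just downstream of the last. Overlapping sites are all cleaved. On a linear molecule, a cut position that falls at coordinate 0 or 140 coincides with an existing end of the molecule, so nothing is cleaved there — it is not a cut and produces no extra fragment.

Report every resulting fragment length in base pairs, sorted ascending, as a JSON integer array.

[1,1,2,3,3,5,6,8,8,8,10,10,12,13,16,17,17]

Per-enzyme occurrences:
  PtaIX GTGTA/5: at [8, 84, 90, 118] ⇒ [13, 89, 95, 123]
  AzqVI TATT/4: at [121] ⇒ [125]
  YnoIII TTGG/3: at [25, 52, 103, 123] ⇒ [28, 55, 106, 126]
  EstV AAATC/2: at [77] ⇒ [79]
  FykIX AAACTCGC/8: at [0, 17, 30, 63, 95, 131] ⇒ [8, 25, 38, 71, 103, 139]

All cut coordinates (distinct, sorted): [8, 13, 25, 28, 38, 55, 71, 79, 89, 95, 103, 106, 123, 125, 126, 139]

Fragment lengths:
  [0,8): 8 bp
  [8,13): 5 bp
  [13,25): 12 bp
  [25,28): 3 bp
  [28,38): 10 bp
  [38,55): 17 bp
  [55,71): 16 bp
  [71,79): 8 bp
  [79,89): 10 bp
  [89,95): 6 bp
  [95,103): 8 bp
  [103,106): 3 bp
  [106,123): 17 bp
  [123,125): 2 bp
  [125,126): 1 bp
  [126,139): 13 bp
  [139,140): 1 bp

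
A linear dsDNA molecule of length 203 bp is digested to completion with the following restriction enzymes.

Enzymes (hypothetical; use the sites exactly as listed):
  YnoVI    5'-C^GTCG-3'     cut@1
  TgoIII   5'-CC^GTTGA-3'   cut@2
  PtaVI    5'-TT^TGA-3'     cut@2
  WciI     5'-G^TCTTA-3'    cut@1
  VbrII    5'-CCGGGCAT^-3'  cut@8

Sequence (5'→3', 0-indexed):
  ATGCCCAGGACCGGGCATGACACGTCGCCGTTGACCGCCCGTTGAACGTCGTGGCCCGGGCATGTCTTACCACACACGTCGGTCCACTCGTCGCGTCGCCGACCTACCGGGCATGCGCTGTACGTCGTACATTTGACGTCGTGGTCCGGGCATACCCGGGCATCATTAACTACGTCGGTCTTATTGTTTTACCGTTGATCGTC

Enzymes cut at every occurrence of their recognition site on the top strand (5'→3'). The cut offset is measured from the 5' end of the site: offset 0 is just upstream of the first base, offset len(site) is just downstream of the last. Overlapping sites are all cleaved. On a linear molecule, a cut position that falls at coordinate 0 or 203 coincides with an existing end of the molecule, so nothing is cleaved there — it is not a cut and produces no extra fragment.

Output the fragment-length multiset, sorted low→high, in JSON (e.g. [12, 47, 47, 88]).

Scan for sites:
  YnoVI (CGTCG, off=1): starts [22, 46, 76, 88, 93, 122, 136, 172] → cuts [23, 47, 77, 89, 94, 123, 137, 173]
  TgoIII (CCGTTGA, off=2): starts [27, 38, 191] → cuts [29, 40, 193]
  PtaVI (TTTGA, off=2): starts [131] → cuts [133]
  WciI (GTCTTA, off=1): starts [63, 177] → cuts [64, 178]
  VbrII (CCGGGCAT, off=8): starts [10, 55, 106, 145, 155] → cuts [18, 63, 114, 153, 163]

All cut coordinates (distinct, sorted): [18, 23, 29, 40, 47, 63, 64, 77, 89, 94, 114, 123, 133, 137, 153, 163, 173, 178, 193]

Fragments:
  [0,18): 18 bp
  [18,23): 5 bp
  [23,29): 6 bp
  [29,40): 11 bp
  [40,47): 7 bp
  [47,63): 16 bp
  [63,64): 1 bp
  [64,77): 13 bp
  [77,89): 12 bp
  [89,94): 5 bp
  [94,114): 20 bp
  [114,123): 9 bp
  [123,133): 10 bp
  [133,137): 4 bp
  [137,153): 16 bp
  [153,163): 10 bp
  [163,173): 10 bp
  [173,178): 5 bp
  [178,193): 15 bp
  [193,203): 10 bp

[1,4,5,5,5,6,7,9,10,10,10,10,11,12,13,15,16,16,18,20]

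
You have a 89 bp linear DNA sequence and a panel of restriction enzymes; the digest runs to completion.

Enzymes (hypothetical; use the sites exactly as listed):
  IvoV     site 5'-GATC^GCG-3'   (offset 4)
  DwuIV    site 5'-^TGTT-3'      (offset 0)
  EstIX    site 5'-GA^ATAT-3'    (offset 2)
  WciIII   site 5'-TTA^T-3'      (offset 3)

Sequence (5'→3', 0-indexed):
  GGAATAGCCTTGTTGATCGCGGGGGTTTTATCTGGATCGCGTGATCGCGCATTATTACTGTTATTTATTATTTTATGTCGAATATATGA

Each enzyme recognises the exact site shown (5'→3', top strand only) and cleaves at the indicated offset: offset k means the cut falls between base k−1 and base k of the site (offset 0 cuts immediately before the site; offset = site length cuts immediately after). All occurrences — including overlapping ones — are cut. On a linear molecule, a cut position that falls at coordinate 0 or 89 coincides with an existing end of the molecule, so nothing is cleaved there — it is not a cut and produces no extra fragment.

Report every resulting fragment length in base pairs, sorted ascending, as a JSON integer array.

Site scan:
  IvoV (GATCGCG, off=4): starts [14, 34, 42] → cuts [18, 38, 46]
  DwuIV (TGTT, off=0): starts [10, 58] → cuts [10, 58]
  EstIX (GAATAT, off=2): starts [79] → cuts [81]
  WciIII (TTAT, off=3): starts [27, 51, 60, 64, 67, 72] → cuts [30, 54, 63, 67, 70, 75]

Pooled cuts: [10, 18, 30, 38, 46, 54, 58, 63, 67, 70, 75, 81]

Fragment lengths:
  [0,10): 10 bp
  [10,18): 8 bp
  [18,30): 12 bp
  [30,38): 8 bp
  [38,46): 8 bp
  [46,54): 8 bp
  [54,58): 4 bp
  [58,63): 5 bp
  [63,67): 4 bp
  [67,70): 3 bp
  [70,75): 5 bp
  [75,81): 6 bp
  [81,89): 8 bp

[3,4,4,5,5,6,8,8,8,8,8,10,12]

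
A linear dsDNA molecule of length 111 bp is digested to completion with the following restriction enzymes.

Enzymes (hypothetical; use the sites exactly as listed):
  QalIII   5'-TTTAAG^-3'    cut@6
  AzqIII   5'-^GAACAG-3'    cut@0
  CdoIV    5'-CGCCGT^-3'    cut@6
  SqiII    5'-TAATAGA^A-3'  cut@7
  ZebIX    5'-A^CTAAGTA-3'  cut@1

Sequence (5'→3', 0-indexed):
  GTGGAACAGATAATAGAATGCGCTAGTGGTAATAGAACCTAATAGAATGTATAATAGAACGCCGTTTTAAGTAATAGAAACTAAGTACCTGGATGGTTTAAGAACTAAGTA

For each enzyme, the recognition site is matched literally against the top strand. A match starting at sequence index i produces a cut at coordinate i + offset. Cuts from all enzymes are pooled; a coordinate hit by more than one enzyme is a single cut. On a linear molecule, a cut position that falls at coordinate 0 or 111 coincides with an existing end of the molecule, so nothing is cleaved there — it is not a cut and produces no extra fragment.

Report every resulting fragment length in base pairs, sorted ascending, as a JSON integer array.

[2,2,3,6,7,7,7,10,12,14,19,22]

Scan for sites:
  QalIII (TTTAAG, off=6): starts [65, 96] → cuts [71, 102]
  AzqIII (GAACAG, off=0): starts [3] → cuts [3]
  CdoIV (CGCCGT, off=6): starts [59] → cuts [65]
  SqiII (TAATAGAA, off=7): starts [10, 29, 39, 51, 71] → cuts [17, 36, 46, 58, 78]
  ZebIX (ACTAAGTA, off=1): starts [79, 103] → cuts [80, 104]

All cut coordinates (distinct, sorted): [3, 17, 36, 46, 58, 65, 71, 78, 80, 102, 104]

Fragments:
  [0,3): 3 bp
  [3,17): 14 bp
  [17,36): 19 bp
  [36,46): 10 bp
  [46,58): 12 bp
  [58,65): 7 bp
  [65,71): 6 bp
  [71,78): 7 bp
  [78,80): 2 bp
  [80,102): 22 bp
  [102,104): 2 bp
  [104,111): 7 bp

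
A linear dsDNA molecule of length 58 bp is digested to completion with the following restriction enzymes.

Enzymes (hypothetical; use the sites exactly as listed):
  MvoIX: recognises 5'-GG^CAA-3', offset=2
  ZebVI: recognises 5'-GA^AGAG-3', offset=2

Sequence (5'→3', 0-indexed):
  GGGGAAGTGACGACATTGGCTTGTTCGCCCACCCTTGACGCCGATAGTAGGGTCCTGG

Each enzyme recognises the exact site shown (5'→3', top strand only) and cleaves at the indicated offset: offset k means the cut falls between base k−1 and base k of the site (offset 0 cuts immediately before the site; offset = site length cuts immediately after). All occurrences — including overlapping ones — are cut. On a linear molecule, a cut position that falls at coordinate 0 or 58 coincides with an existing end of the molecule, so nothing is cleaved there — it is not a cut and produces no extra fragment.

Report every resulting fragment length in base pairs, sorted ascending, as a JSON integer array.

[58]

Per-enzyme occurrences:
  MvoIX (GGCAA, off=2): no sites
  ZebVI (GAAGAG, off=2): no sites

Pooled cuts: ∅

Fragments:
  no cuts → one linear fragment of 58 bp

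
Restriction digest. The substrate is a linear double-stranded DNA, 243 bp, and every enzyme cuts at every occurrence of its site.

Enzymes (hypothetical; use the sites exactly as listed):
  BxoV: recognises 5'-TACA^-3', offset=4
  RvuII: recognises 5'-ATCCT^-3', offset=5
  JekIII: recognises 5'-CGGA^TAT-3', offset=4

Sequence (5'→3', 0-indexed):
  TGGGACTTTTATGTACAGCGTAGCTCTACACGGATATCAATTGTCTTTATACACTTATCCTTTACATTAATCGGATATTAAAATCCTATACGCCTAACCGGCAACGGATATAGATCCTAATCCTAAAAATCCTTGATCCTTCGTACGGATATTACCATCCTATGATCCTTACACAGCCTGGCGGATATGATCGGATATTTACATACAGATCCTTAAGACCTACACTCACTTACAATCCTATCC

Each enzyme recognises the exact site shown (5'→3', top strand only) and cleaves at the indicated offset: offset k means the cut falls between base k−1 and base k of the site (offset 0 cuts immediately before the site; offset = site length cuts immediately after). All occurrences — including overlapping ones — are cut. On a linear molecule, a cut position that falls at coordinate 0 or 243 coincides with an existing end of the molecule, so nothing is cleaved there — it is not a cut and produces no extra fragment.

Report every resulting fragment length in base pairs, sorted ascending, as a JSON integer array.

Site scan:
  BxoV TACA/4: at [13, 26, 49, 62, 169, 199, 203, 220, 230] ⇒ [17, 30, 53, 66, 173, 203, 207, 224, 234]
  RvuII ATCCT/5: at [56, 82, 113, 119, 128, 135, 156, 164, 208, 234] ⇒ [61, 87, 118, 124, 133, 140, 161, 169, 213, 239]
  JekIII CGGATAT/4: at [30, 71, 104, 145, 181, 191] ⇒ [34, 75, 108, 149, 185, 195]

Pooled cuts: [17, 30, 34, 53, 61, 66, 75, 87, 108, 118, 124, 133, 140, 149, 161, 169, 173, 185, 195, 203, 207, 213, 224, 234, 239]

Fragment lengths:
  [0,17): 17 bp
  [17,30): 13 bp
  [30,34): 4 bp
  [34,53): 19 bp
  [53,61): 8 bp
  [61,66): 5 bp
  [66,75): 9 bp
  [75,87): 12 bp
  [87,108): 21 bp
  [108,118): 10 bp
  [118,124): 6 bp
  [124,133): 9 bp
  [133,140): 7 bp
  [140,149): 9 bp
  [149,161): 12 bp
  [161,169): 8 bp
  [169,173): 4 bp
  [173,185): 12 bp
  [185,195): 10 bp
  [195,203): 8 bp
  [203,207): 4 bp
  [207,213): 6 bp
  [213,224): 11 bp
  [224,234): 10 bp
  [234,239): 5 bp
  [239,243): 4 bp

[4,4,4,4,5,5,6,6,7,8,8,8,9,9,9,10,10,10,11,12,12,12,13,17,19,21]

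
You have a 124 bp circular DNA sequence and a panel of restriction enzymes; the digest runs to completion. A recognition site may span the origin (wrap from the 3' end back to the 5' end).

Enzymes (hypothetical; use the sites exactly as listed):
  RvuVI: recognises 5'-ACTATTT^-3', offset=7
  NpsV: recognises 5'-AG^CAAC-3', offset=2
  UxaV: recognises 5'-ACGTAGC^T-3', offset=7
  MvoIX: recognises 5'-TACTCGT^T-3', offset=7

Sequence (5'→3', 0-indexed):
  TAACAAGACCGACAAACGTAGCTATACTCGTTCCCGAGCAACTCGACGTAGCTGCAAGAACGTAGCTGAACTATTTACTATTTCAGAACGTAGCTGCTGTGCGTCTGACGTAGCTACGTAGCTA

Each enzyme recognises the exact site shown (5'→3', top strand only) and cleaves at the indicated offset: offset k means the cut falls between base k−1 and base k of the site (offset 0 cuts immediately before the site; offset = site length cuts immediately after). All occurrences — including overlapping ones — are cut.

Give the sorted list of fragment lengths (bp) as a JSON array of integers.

Per-enzyme occurrences:
  RvuVI ACTATTT/7: at [69, 76] ⇒ [76, 83]
  NpsV AGCAAC/2: at [36] ⇒ [38]
  UxaV ACGTAGCT/7: at [15, 45, 59, 87, 107, 115] ⇒ [22, 52, 66, 94, 114, 122]
  MvoIX TACTCGTT/7: at [24] ⇒ [31]

All cut coordinates (distinct, sorted): [22, 31, 38, 52, 66, 76, 83, 94, 114, 122]

Fragments:
  22→31: 9 bp
  31→38: 7 bp
  38→52: 14 bp
  52→66: 14 bp
  66→76: 10 bp
  76→83: 7 bp
  83→94: 11 bp
  94→114: 20 bp
  114→122: 8 bp
  122→22 (wrap): 124-122+22 = 24 bp

[7,7,8,9,10,11,14,14,20,24]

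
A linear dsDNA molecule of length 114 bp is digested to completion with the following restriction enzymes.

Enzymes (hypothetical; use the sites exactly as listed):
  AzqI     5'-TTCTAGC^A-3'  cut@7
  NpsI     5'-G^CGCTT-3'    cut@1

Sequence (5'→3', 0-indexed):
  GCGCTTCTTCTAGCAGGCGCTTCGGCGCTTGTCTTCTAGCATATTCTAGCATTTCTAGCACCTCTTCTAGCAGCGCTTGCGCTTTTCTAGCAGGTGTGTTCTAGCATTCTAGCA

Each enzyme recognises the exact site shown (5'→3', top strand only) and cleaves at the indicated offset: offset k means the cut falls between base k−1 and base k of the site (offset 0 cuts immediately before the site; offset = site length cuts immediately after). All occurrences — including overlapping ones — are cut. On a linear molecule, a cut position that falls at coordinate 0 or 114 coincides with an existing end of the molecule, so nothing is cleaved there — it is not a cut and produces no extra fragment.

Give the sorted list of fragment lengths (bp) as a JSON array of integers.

Scan for sites:
  AzqI TTCTAGCA/7: at [7, 33, 43, 52, 64, 84, 98, 106] ⇒ [14, 40, 50, 59, 71, 91, 105, 113]
  NpsI GCGCTT/1: at [0, 16, 24, 72, 78] ⇒ [1, 17, 25, 73, 79]

All cut coordinates (distinct, sorted): [1, 14, 17, 25, 40, 50, 59, 71, 73, 79, 91, 105, 113]

Fragments:
  [0,1): 1 bp
  [1,14): 13 bp
  [14,17): 3 bp
  [17,25): 8 bp
  [25,40): 15 bp
  [40,50): 10 bp
  [50,59): 9 bp
  [59,71): 12 bp
  [71,73): 2 bp
  [73,79): 6 bp
  [79,91): 12 bp
  [91,105): 14 bp
  [105,113): 8 bp
  [113,114): 1 bp

[1,1,2,3,6,8,8,9,10,12,12,13,14,15]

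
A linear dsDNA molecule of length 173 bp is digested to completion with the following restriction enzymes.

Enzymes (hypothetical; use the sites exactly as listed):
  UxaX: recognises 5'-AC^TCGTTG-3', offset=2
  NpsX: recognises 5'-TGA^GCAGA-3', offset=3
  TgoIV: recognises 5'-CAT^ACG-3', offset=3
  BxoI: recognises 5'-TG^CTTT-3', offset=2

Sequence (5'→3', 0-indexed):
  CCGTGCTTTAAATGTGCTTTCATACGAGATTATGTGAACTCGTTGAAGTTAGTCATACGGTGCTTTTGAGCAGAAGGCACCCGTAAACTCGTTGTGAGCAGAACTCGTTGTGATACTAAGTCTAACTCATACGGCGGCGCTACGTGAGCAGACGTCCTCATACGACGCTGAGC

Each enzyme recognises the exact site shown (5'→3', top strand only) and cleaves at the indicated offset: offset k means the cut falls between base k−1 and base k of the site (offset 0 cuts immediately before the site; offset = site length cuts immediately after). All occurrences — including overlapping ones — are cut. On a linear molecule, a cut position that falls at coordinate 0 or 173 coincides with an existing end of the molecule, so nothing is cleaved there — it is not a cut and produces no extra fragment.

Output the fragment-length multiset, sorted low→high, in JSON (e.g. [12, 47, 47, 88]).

[5,6,7,7,7,9,11,12,14,16,17,17,19,26]

Scan for sites:
  UxaX (ACTCGTTG, off=2): starts [37, 86, 102] → cuts [39, 88, 104]
  NpsX (TGAGCAGA, off=3): starts [66, 94, 144] → cuts [69, 97, 147]
  TgoIV (CATACG, off=3): starts [20, 53, 127, 158] → cuts [23, 56, 130, 161]
  BxoI (TGCTTT, off=2): starts [3, 14, 60] → cuts [5, 16, 62]

Pooled cuts: [5, 16, 23, 39, 56, 62, 69, 88, 97, 104, 130, 147, 161]

Fragment lengths:
  [0,5): 5 bp
  [5,16): 11 bp
  [16,23): 7 bp
  [23,39): 16 bp
  [39,56): 17 bp
  [56,62): 6 bp
  [62,69): 7 bp
  [69,88): 19 bp
  [88,97): 9 bp
  [97,104): 7 bp
  [104,130): 26 bp
  [130,147): 17 bp
  [147,161): 14 bp
  [161,173): 12 bp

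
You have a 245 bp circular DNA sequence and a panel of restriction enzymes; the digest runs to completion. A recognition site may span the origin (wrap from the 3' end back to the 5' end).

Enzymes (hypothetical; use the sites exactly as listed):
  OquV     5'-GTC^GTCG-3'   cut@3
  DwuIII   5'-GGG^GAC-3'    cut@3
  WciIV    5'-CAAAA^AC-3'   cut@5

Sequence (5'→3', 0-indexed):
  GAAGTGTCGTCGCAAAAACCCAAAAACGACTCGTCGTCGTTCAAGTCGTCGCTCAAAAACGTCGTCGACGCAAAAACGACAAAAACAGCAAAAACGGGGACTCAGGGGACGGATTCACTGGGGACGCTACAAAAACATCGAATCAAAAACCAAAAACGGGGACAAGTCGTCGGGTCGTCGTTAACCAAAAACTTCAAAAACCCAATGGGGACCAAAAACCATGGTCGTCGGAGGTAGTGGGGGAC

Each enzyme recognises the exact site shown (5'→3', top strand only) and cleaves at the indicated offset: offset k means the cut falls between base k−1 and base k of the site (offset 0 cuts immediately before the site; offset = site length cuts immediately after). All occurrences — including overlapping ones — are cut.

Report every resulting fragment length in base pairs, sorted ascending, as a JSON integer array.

Scan for sites:
  OquV GTCGTCG/3: at [5, 32, 44, 60, 165, 173, 223] ⇒ [8, 35, 47, 63, 168, 176, 226]
  DwuIII GGGGAC/3: at [95, 104, 119, 157, 206, 239] ⇒ [98, 107, 122, 160, 209, 242]
  WciIV CAAAAAC/5: at [12, 20, 53, 70, 79, 88, 129, 143, 150, 185, 194, 212] ⇒ [17, 25, 58, 75, 84, 93, 134, 148, 155, 190, 199, 217]

All cut coordinates (distinct, sorted): [8, 17, 25, 35, 47, 58, 63, 75, 84, 93, 98, 107, 122, 134, 148, 155, 160, 168, 176, 190, 199, 209, 217, 226, 242]

Fragments:
  8→17: 9 bp
  17→25: 8 bp
  25→35: 10 bp
  35→47: 12 bp
  47→58: 11 bp
  58→63: 5 bp
  63→75: 12 bp
  75→84: 9 bp
  84→93: 9 bp
  93→98: 5 bp
  98→107: 9 bp
  107→122: 15 bp
  122→134: 12 bp
  134→148: 14 bp
  148→155: 7 bp
  155→160: 5 bp
  160→168: 8 bp
  168→176: 8 bp
  176→190: 14 bp
  190→199: 9 bp
  199→209: 10 bp
  209→217: 8 bp
  217→226: 9 bp
  226→242: 16 bp
  242→8 (wrap): 245-242+8 = 11 bp

[5,5,5,7,8,8,8,8,9,9,9,9,9,9,10,10,11,11,12,12,12,14,14,15,16]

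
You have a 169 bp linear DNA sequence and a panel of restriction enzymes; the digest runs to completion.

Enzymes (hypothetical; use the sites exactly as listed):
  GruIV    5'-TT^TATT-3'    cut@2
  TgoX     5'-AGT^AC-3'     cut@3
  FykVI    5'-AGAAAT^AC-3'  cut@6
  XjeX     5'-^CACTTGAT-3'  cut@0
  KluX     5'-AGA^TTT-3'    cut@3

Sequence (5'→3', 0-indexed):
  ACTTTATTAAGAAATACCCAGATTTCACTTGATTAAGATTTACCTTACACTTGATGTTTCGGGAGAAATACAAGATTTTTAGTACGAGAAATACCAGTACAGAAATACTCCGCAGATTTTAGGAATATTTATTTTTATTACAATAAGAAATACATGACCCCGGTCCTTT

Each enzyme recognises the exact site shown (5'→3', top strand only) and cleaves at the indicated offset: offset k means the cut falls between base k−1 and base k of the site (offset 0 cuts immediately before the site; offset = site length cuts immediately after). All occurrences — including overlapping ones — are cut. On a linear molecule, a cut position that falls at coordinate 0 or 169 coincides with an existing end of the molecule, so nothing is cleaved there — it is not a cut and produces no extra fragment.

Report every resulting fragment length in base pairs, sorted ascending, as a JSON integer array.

[3,4,6,6,6,7,8,8,9,9,10,11,13,13,16,18,22]

Site scan:
  GruIV (TTTATT, off=2): starts [2, 127, 133] → cuts [4, 129, 135]
  TgoX (AGTAC, off=3): starts [80, 95] → cuts [83, 98]
  FykVI (AGAAATAC, off=6): starts [9, 63, 86, 100, 145] → cuts [15, 69, 92, 106, 151]
  XjeX (CACTTGAT, off=0): starts [25, 47] → cuts [25, 47]
  KluX (AGATTT, off=3): starts [19, 35, 72, 113] → cuts [22, 38, 75, 116]

All cut coordinates (distinct, sorted): [4, 15, 22, 25, 38, 47, 69, 75, 83, 92, 98, 106, 116, 129, 135, 151]

Fragments:
  [0,4): 4 bp
  [4,15): 11 bp
  [15,22): 7 bp
  [22,25): 3 bp
  [25,38): 13 bp
  [38,47): 9 bp
  [47,69): 22 bp
  [69,75): 6 bp
  [75,83): 8 bp
  [83,92): 9 bp
  [92,98): 6 bp
  [98,106): 8 bp
  [106,116): 10 bp
  [116,129): 13 bp
  [129,135): 6 bp
  [135,151): 16 bp
  [151,169): 18 bp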